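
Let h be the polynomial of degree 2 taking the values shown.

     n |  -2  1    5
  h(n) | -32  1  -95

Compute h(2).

Using the Lagrange interpolation formula with nodes -2, 1, 5:
  L_0(n) = (n - 1)(n - 5) / 21
  L_1(n) = (n + 2)(n - 5) / -12
  L_2(n) = (n + 2)(n - 1) / 28
Then h(n) = -32·L_0(n) + 1·L_1(n) - 95·L_2(n).
Expanding and collecting terms gives h(n) = -5n^2 + 6n.
Evaluating at n = 2: h(2) = -8.

-8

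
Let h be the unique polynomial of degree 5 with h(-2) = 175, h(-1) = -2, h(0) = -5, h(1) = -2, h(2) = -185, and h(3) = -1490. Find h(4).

-6317

Write h(x) = ax^5 + bx^4 + cx^3 + dx^2 + ex + k. Substituting each data point gives a linear system:
  -32a + 16b - 8c + 4d - 2e + k = 175
  -a + b - c + d - e + k = -2
  k = -5
  a + b + c + d + e + k = -2
  32a + 16b + 8c + 4d + 2e + k = -185
  243a + 81b + 27c + 9d + 3e + k = -1490
Solving the system yields a = -6, b = -1, c = 0, d = 4, e = 6, k = -5.
So h(x) = -6x^5 - x^4 + 4x^2 + 6x - 5.
Then h(4) = -6317.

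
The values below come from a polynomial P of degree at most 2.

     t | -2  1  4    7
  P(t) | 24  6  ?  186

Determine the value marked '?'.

On equispaced nodes a degree-2 polynomial has vanishing third forward difference, so
  - P(-2) + 3·P(1) - 3·P(4) + P(7) = 0.
Substituting the known values and solving for P(4):
  -3·P(4) = -180
  P(4) = 60.

60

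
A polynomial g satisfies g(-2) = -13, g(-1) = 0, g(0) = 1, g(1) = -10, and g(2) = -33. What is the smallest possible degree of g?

Forward differences of the values at s = -2, -1, 0, 1, 2:
  g  : -13  0  1  -10  -33
  Δ  : 13  1  -11  -23
  Δ^2: -12  -12  -12
  Δ^3: 0  0
  Δ^4: 0
The second differences are constant (-12) and nonzero, while all higher differences vanish, so the minimal degree is 2.

2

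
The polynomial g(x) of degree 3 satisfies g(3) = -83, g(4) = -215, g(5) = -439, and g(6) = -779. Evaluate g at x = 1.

1

Forward differences of the values at x = 3, 4, 5, 6:
  g  : -83  -215  -439  -779
  Δ  : -132  -224  -340
  Δ^2: -92  -116
  Δ^3: -24
The third differences are constant, confirming degree 3.
Interpolating (Newton forward form) and evaluating at x = 1 gives g(1) = 1.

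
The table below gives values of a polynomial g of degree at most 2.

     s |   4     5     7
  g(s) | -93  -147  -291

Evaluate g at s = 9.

Using the Lagrange interpolation formula with nodes 4, 5, 7:
  L_0(s) = (s - 5)(s - 7) / 3
  L_1(s) = (s - 4)(s - 7) / -2
  L_2(s) = (s - 4)(s - 5) / 6
Then g(s) = -93·L_0(s) - 147·L_1(s) - 291·L_2(s).
Expanding and collecting terms gives g(s) = -6s^2 + 3.
Evaluating at s = 9: g(9) = -483.

-483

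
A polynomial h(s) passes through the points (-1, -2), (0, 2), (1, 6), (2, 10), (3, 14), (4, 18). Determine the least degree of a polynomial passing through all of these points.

1

Forward differences of the values at s = -1, 0, 1, 2, 3, 4:
  h  : -2  2  6  10  14  18
  Δ  : 4  4  4  4  4
  Δ^2: 0  0  0  0
  Δ^3: 0  0  0
  Δ^4: 0  0
  Δ^5: 0
The first differences are constant (4) and nonzero, while all higher differences vanish, so the minimal degree is 1.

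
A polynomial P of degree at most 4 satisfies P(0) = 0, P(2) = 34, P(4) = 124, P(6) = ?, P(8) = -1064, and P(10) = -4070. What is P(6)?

-18

On equispaced nodes a degree-4 polynomial has vanishing fifth forward difference, so
  - P(0) + 5·P(2) - 10·P(4) + 10·P(6) - 5·P(8) + P(10) = 0.
Substituting the known values and solving for P(6):
  10·P(6) = -180
  P(6) = -18.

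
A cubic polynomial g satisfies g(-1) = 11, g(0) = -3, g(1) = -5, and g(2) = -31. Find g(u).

g(u) = -6u^3 + 6u^2 - 2u - 3

Write g(u) = au^3 + bu^2 + cu + d. Substituting each data point gives a linear system:
  -a + b - c + d = 11
  d = -3
  a + b + c + d = -5
  8a + 4b + 2c + d = -31
Solving the system yields a = -6, b = 6, c = -2, d = -3.
So g(u) = -6u^3 + 6u^2 - 2u - 3.
Check: g(0) = -3. ✓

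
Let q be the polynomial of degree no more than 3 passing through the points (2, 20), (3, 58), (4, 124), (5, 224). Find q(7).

550

Using the Lagrange interpolation formula with nodes 2, 3, 4, 5:
  L_0(s) = (s - 3)(s - 4)(s - 5) / -6
  L_1(s) = (s - 2)(s - 4)(s - 5) / 2
  L_2(s) = (s - 2)(s - 3)(s - 5) / -2
  L_3(s) = (s - 2)(s - 3)(s - 4) / 6
Then q(s) = 20·L_0(s) + 58·L_1(s) + 124·L_2(s) + 224·L_3(s).
Expanding and collecting terms gives q(s) = s^3 + 5s^2 - 6s + 4.
Evaluating at s = 7: q(7) = 550.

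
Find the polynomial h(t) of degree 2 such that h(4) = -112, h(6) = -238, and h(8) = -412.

h(t) = -6t^2 - 3t - 4

Write h(t) = at^2 + bt + c. Substituting each data point gives a linear system:
  16a + 4b + c = -112
  36a + 6b + c = -238
  64a + 8b + c = -412
Solving the system yields a = -6, b = -3, c = -4.
So h(t) = -6t² - 3t - 4.
Check: h(6) = -238. ✓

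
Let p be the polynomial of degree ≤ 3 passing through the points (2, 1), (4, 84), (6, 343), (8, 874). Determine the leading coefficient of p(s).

Write p(s) = as^3 + bs^2 + cs + d. Substituting each data point gives a linear system:
  8a + 4b + 2c + d = 1
  64a + 16b + 4c + d = 84
  216a + 36b + 6c + d = 343
  512a + 64b + 8c + d = 874
Solving the system yields a = 2, b = -2, c = -5/2, d = -2.
So p(s) = 2s³ - 2s² - (5/2)s - 2.
The leading coefficient is 2.

2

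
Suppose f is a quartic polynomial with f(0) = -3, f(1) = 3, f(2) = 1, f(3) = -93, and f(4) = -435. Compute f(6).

Forward differences of the values at t = 0, 1, 2, 3, 4:
  f  : -3  3  1  -93  -435
  Δ  : 6  -2  -94  -342
  Δ^2: -8  -92  -248
  Δ^3: -84  -156
  Δ^4: -72
The fourth differences are constant, confirming degree 4.
Interpolating (Newton forward form) and evaluating at t = 6 gives f(6) = -2847.

-2847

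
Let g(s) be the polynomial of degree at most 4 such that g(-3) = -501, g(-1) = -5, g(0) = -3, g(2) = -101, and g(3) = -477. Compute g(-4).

-1583

Using the Lagrange interpolation formula with nodes -3, -1, 0, 2, 3:
  L_0(s) = (s + 1)s(s - 2)(s - 3) / 180
  L_1(s) = (s + 3)s(s - 2)(s - 3) / -24
  L_2(s) = (s + 3)(s + 1)(s - 2)(s - 3) / 18
  L_3(s) = (s + 3)(s + 1)s(s - 3) / -30
  L_4(s) = (s + 3)(s + 1)s(s - 2) / 72
Then g(s) = -501·L_0(s) - 5·L_1(s) - 3·L_2(s) - 101·L_3(s) - 477·L_4(s).
Expanding and collecting terms gives g(s) = -6s⁴ + s³ - 5s - 3.
Evaluating at s = -4: g(-4) = -1583.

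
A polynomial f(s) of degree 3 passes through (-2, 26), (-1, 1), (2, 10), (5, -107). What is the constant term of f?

-2

Write f(s) = as^3 + bs^2 + cs + d. Substituting each data point gives a linear system:
  -8a + 4b - 2c + d = 26
  -a + b - c + d = 1
  8a + 4b + 2c + d = 10
  125a + 25b + 5c + d = -107
Solving the system yields a = -2, b = 5, c = 4, d = -2.
So f(s) = -2s^3 + 5s^2 + 4s - 2.
The constant term is -2.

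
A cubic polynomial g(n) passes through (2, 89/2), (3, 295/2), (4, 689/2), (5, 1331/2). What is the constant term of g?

Write g(n) = an^3 + bn^2 + cn + d. Substituting each data point gives a linear system:
  8a + 4b + 2c + d = 89/2
  27a + 9b + 3c + d = 295/2
  64a + 16b + 4c + d = 689/2
  125a + 25b + 5c + d = 1331/2
Solving the system yields a = 5, b = 2, c = -2, d = 1/2.
So g(n) = 5n³ + 2n² - 2n + 1/2.
The constant term is 1/2.

1/2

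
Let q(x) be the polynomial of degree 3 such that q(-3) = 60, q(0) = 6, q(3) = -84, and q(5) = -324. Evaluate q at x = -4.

Using the Lagrange interpolation formula with nodes -3, 0, 3, 5:
  L_0(x) = x(x - 3)(x - 5) / -144
  L_1(x) = (x + 3)(x - 3)(x - 5) / 45
  L_2(x) = (x + 3)x(x - 5) / -36
  L_3(x) = (x + 3)x(x - 3) / 80
Then q(x) = 60·L_0(x) + 6·L_1(x) - 84·L_2(x) - 324·L_3(x).
Expanding and collecting terms gives q(x) = -2x^3 - 2x^2 - 6x + 6.
Evaluating at x = -4: q(-4) = 126.

126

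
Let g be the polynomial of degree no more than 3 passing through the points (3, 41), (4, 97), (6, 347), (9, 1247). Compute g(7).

565

Write g(u) = au^3 + bu^2 + cu + d. Substituting each data point gives a linear system:
  27a + 9b + 3c + d = 41
  64a + 16b + 4c + d = 97
  216a + 36b + 6c + d = 347
  729a + 81b + 9c + d = 1247
Solving the system yields a = 2, b = -3, c = 3, d = 5.
So g(u) = 2u³ - 3u² + 3u + 5.
Then g(7) = 565.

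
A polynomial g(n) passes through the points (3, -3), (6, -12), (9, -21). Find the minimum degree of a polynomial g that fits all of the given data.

1

Forward differences of the values at n = 3, 6, 9:
  g  : -3  -12  -21
  Δ  : -9  -9
  Δ^2: 0
The first differences are constant (-9) and nonzero, while all higher differences vanish, so the minimal degree is 1.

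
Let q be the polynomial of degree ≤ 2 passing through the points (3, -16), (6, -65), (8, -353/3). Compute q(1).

Using the Lagrange interpolation formula with nodes 3, 6, 8:
  L_0(u) = (u - 6)(u - 8) / 15
  L_1(u) = (u - 3)(u - 8) / -6
  L_2(u) = (u - 3)(u - 6) / 10
Then q(u) = -16·L_0(u) - 65·L_1(u) - 353/3·L_2(u).
Expanding and collecting terms gives q(u) = -2u^2 + (5/3)u - 3.
Evaluating at u = 1: q(1) = -10/3.

-10/3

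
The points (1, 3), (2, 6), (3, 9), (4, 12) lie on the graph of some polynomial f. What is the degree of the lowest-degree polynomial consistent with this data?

Forward differences of the values at u = 1, 2, 3, 4:
  f  : 3  6  9  12
  Δ  : 3  3  3
  Δ^2: 0  0
  Δ^3: 0
The first differences are constant (3) and nonzero, while all higher differences vanish, so the minimal degree is 1.

1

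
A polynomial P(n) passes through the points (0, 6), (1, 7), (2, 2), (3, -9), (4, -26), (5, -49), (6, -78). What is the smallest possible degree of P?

Forward differences of the values at n = 0, 1, 2, 3, 4, 5, 6:
  P  : 6  7  2  -9  -26  -49  -78
  Δ  : 1  -5  -11  -17  -23  -29
  Δ^2: -6  -6  -6  -6  -6
  Δ^3: 0  0  0  0
  Δ^4: 0  0  0
  Δ^5: 0  0
  Δ^6: 0
The second differences are constant (-6) and nonzero, while all higher differences vanish, so the minimal degree is 2.

2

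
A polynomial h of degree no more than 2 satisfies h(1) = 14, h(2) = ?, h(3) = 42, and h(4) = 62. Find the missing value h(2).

The 3 known points determine the degree-2 polynomial uniquely.
Write h(t) = at^2 + bt + c. Substituting each data point gives a linear system:
  a + b + c = 14
  9a + 3b + c = 42
  16a + 4b + c = 62
Solving the system yields a = 2, b = 6, c = 6.
So h(t) = 2t^2 + 6t + 6.
Then h(2) = 26.

26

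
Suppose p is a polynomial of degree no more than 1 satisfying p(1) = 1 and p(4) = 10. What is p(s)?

Write p(s) = as + b. Substituting each data point gives a linear system:
  a + b = 1
  4a + b = 10
Solving the system yields a = 3, b = -2.
So p(s) = 3s - 2.
Check: p(1) = 1. ✓

p(s) = 3s - 2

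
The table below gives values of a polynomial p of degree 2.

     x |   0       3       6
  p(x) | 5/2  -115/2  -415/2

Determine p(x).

p(x) = -5x^2 - 5x + 5/2

Using the Lagrange interpolation formula with nodes 0, 3, 6:
  L_0(x) = (x - 3)(x - 6) / 18
  L_1(x) = x(x - 6) / -9
  L_2(x) = x(x - 3) / 18
Then p(x) = 5/2·L_0(x) - 115/2·L_1(x) - 415/2·L_2(x).
Expanding and collecting terms gives p(x) = -5x^2 - 5x + 5/2.
Check: p(0) = 5/2. ✓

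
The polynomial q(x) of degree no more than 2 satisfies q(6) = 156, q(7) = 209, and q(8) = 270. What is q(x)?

q(x) = 4x^2 + x + 6

Write q(x) = ax^2 + bx + c. Substituting each data point gives a linear system:
  36a + 6b + c = 156
  49a + 7b + c = 209
  64a + 8b + c = 270
Solving the system yields a = 4, b = 1, c = 6.
So q(x) = 4x² + x + 6.
Check: q(8) = 270. ✓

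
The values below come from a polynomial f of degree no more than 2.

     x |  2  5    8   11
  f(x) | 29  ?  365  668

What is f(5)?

The 3 known points determine the degree-2 polynomial uniquely.
Write f(x) = ax^2 + bx + c. Substituting each data point gives a linear system:
  4a + 2b + c = 29
  64a + 8b + c = 365
  121a + 11b + c = 668
Solving the system yields a = 5, b = 6, c = -3.
So f(x) = 5x² + 6x - 3.
Then f(5) = 152.

152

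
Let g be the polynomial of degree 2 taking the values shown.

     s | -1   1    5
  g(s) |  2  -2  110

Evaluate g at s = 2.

11

Using the Lagrange interpolation formula with nodes -1, 1, 5:
  L_0(s) = (s - 1)(s - 5) / 12
  L_1(s) = (s + 1)(s - 5) / -8
  L_2(s) = (s + 1)(s - 1) / 24
Then g(s) = 2·L_0(s) - 2·L_1(s) + 110·L_2(s).
Expanding and collecting terms gives g(s) = 5s² - 2s - 5.
Evaluating at s = 2: g(2) = 11.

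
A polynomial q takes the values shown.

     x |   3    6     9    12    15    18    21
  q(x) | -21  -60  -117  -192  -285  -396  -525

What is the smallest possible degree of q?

2

Forward differences of the values at x = 3, 6, 9, 12, 15, 18, 21:
  q  : -21  -60  -117  -192  -285  -396  -525
  Δ  : -39  -57  -75  -93  -111  -129
  Δ^2: -18  -18  -18  -18  -18
  Δ^3: 0  0  0  0
  Δ^4: 0  0  0
  Δ^5: 0  0
  Δ^6: 0
The second differences are constant (-18) and nonzero, while all higher differences vanish, so the minimal degree is 2.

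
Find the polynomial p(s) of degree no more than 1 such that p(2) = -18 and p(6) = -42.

Using the Lagrange interpolation formula with nodes 2, 6:
  L_0(s) = (s - 6) / -4
  L_1(s) = (s - 2) / 4
Then p(s) = -18·L_0(s) - 42·L_1(s).
Expanding and collecting terms gives p(s) = -6s - 6.
Check: p(2) = -18. ✓

p(s) = -6s - 6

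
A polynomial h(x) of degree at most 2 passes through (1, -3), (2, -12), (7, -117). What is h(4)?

-42

Using the Lagrange interpolation formula with nodes 1, 2, 7:
  L_0(x) = (x - 2)(x - 7) / 6
  L_1(x) = (x - 1)(x - 7) / -5
  L_2(x) = (x - 1)(x - 2) / 30
Then h(x) = -3·L_0(x) - 12·L_1(x) - 117·L_2(x).
Expanding and collecting terms gives h(x) = -2x^2 - 3x + 2.
Evaluating at x = 4: h(4) = -42.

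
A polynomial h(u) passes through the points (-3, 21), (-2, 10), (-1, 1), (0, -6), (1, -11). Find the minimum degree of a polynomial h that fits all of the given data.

2

Forward differences of the values at u = -3, -2, -1, 0, 1:
  h  : 21  10  1  -6  -11
  Δ  : -11  -9  -7  -5
  Δ^2: 2  2  2
  Δ^3: 0  0
  Δ^4: 0
The second differences are constant (2) and nonzero, while all higher differences vanish, so the minimal degree is 2.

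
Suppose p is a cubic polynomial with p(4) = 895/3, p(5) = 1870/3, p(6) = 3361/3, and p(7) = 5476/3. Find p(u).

Write p(u) = au^3 + bu^2 + cu + d. Substituting each data point gives a linear system:
  64a + 16b + 4c + d = 895/3
  125a + 25b + 5c + d = 1870/3
  216a + 36b + 6c + d = 3361/3
  343a + 49b + 7c + d = 5476/3
Solving the system yields a = 6, b = -4, c = -5, d = -5/3.
So p(u) = 6u³ - 4u² - 5u - 5/3.
Check: p(5) = 1870/3. ✓

p(u) = 6u^3 - 4u^2 - 5u - 5/3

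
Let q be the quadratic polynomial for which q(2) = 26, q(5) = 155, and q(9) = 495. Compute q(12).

876

Write q(n) = an^2 + bn + c. Substituting each data point gives a linear system:
  4a + 2b + c = 26
  25a + 5b + c = 155
  81a + 9b + c = 495
Solving the system yields a = 6, b = 1, c = 0.
So q(n) = 6n^2 + n.
Then q(12) = 876.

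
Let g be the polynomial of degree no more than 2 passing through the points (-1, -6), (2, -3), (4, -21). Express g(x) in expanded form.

Write g(x) = ax^2 + bx + c. Substituting each data point gives a linear system:
  a - b + c = -6
  4a + 2b + c = -3
  16a + 4b + c = -21
Solving the system yields a = -2, b = 3, c = -1.
So g(x) = -2x^2 + 3x - 1.
Check: g(4) = -21. ✓

g(x) = -2x^2 + 3x - 1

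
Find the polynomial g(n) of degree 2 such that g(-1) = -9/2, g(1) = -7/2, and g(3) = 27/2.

Write g(n) = an^2 + bn + c. Substituting each data point gives a linear system:
  a - b + c = -9/2
  a + b + c = -7/2
  9a + 3b + c = 27/2
Solving the system yields a = 2, b = 1/2, c = -6.
So g(n) = 2n² + (1/2)n - 6.
Check: g(-1) = -9/2. ✓

g(n) = 2n^2 + (1/2)n - 6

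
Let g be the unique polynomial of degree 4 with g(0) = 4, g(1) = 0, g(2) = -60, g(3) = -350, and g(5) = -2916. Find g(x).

Using the Lagrange interpolation formula with nodes 0, 1, 2, 3, 5:
  L_0(x) = (x - 1)(x - 2)(x - 3)(x - 5) / 30
  L_1(x) = x(x - 2)(x - 3)(x - 5) / -8
  L_2(x) = x(x - 1)(x - 3)(x - 5) / 6
  L_3(x) = x(x - 1)(x - 2)(x - 5) / -12
  L_4(x) = x(x - 1)(x - 2)(x - 3) / 120
Then g(x) = 4·L_0(x) + 0·L_1(x) - 60·L_2(x) - 350·L_3(x) - 2916·L_4(x).
Expanding and collecting terms gives g(x) = -5x^4 + x^3 + 4x^2 - 4x + 4.
Check: g(0) = 4. ✓

g(x) = -5x^4 + x^3 + 4x^2 - 4x + 4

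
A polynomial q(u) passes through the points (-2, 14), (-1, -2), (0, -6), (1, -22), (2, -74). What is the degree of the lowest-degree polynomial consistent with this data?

3

Forward differences of the values at u = -2, -1, 0, 1, 2:
  q  : 14  -2  -6  -22  -74
  Δ  : -16  -4  -16  -52
  Δ^2: 12  -12  -36
  Δ^3: -24  -24
  Δ^4: 0
The third differences are constant (-24) and nonzero, while all higher differences vanish, so the minimal degree is 3.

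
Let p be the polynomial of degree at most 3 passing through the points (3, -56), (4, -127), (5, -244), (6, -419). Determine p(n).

Using the Lagrange interpolation formula with nodes 3, 4, 5, 6:
  L_0(n) = (n - 4)(n - 5)(n - 6) / -6
  L_1(n) = (n - 3)(n - 5)(n - 6) / 2
  L_2(n) = (n - 3)(n - 4)(n - 6) / -2
  L_3(n) = (n - 3)(n - 4)(n - 5) / 6
Then p(n) = -56·L_0(n) - 127·L_1(n) - 244·L_2(n) - 419·L_3(n).
Expanding and collecting terms gives p(n) = -2n^3 + n^2 - 4n + 1.
Check: p(4) = -127. ✓

p(n) = -2n^3 + n^2 - 4n + 1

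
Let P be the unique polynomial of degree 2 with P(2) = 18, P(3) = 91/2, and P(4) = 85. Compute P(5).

Using the Lagrange interpolation formula with nodes 2, 3, 4:
  L_0(x) = (x - 3)(x - 4) / 2
  L_1(x) = (x - 2)(x - 4) / -1
  L_2(x) = (x - 2)(x - 3) / 2
Then P(x) = 18·L_0(x) + 91/2·L_1(x) + 85·L_2(x).
Expanding and collecting terms gives P(x) = 6x² - (5/2)x - 1.
Evaluating at x = 5: P(5) = 273/2.

273/2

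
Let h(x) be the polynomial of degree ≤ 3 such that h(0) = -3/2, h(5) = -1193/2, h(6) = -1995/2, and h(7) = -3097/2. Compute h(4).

Using the Lagrange interpolation formula with nodes 0, 5, 6, 7:
  L_0(x) = (x - 5)(x - 6)(x - 7) / -210
  L_1(x) = x(x - 6)(x - 7) / 10
  L_2(x) = x(x - 5)(x - 7) / -6
  L_3(x) = x(x - 5)(x - 6) / 14
Then h(x) = -3/2·L_0(x) - 1193/2·L_1(x) - 1995/2·L_2(x) - 3097/2·L_3(x).
Expanding and collecting terms gives h(x) = -4x³ - 3x² - 4x - 3/2.
Evaluating at x = 4: h(4) = -643/2.

-643/2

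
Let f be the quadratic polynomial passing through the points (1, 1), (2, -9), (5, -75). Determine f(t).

f(t) = -3t^2 - t + 5

Using the Lagrange interpolation formula with nodes 1, 2, 5:
  L_0(t) = (t - 2)(t - 5) / 4
  L_1(t) = (t - 1)(t - 5) / -3
  L_2(t) = (t - 1)(t - 2) / 12
Then f(t) = 1·L_0(t) - 9·L_1(t) - 75·L_2(t).
Expanding and collecting terms gives f(t) = -3t² - t + 5.
Check: f(5) = -75. ✓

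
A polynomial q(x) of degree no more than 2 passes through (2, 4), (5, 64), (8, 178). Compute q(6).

96

Write q(x) = ax^2 + bx + c. Substituting each data point gives a linear system:
  4a + 2b + c = 4
  25a + 5b + c = 64
  64a + 8b + c = 178
Solving the system yields a = 3, b = -1, c = -6.
So q(x) = 3x^2 - x - 6.
Then q(6) = 96.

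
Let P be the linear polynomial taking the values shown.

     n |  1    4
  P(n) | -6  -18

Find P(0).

-2

Write P(n) = an + b. Substituting each data point gives a linear system:
  a + b = -6
  4a + b = -18
Solving the system yields a = -4, b = -2.
So P(n) = -4n - 2.
Then P(0) = -2.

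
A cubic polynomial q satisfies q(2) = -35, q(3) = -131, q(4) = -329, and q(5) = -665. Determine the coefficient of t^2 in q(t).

Write q(t) = at^3 + bt^2 + ct + d. Substituting each data point gives a linear system:
  8a + 4b + 2c + d = -35
  27a + 9b + 3c + d = -131
  64a + 16b + 4c + d = -329
  125a + 25b + 5c + d = -665
Solving the system yields a = -6, b = 3, c = 3, d = -5.
So q(t) = -6t³ + 3t² + 3t - 5.
The coefficient of t^2 is 3.

3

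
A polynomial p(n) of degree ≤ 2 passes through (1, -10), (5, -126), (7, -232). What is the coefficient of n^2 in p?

-4

Write p(n) = an^2 + bn + c. Substituting each data point gives a linear system:
  a + b + c = -10
  25a + 5b + c = -126
  49a + 7b + c = -232
Solving the system yields a = -4, b = -5, c = -1.
So p(n) = -4n^2 - 5n - 1.
The leading coefficient is -4.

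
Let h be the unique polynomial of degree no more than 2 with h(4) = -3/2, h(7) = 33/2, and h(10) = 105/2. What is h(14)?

Write h(x) = ax^2 + bx + c. Substituting each data point gives a linear system:
  16a + 4b + c = -3/2
  49a + 7b + c = 33/2
  100a + 10b + c = 105/2
Solving the system yields a = 1, b = -5, c = 5/2.
So h(x) = x^2 - 5x + 5/2.
Then h(14) = 257/2.

257/2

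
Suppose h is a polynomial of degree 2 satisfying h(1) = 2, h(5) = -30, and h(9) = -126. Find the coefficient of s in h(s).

Write h(s) = as^2 + bs + c. Substituting each data point gives a linear system:
  a + b + c = 2
  25a + 5b + c = -30
  81a + 9b + c = -126
Solving the system yields a = -2, b = 4, c = 0.
So h(s) = -2s² + 4s.
The coefficient of s is 4.

4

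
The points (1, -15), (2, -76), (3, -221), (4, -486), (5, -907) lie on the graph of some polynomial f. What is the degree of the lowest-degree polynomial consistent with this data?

3

Forward differences of the values at s = 1, 2, 3, 4, 5:
  f  : -15  -76  -221  -486  -907
  Δ  : -61  -145  -265  -421
  Δ^2: -84  -120  -156
  Δ^3: -36  -36
  Δ^4: 0
The third differences are constant (-36) and nonzero, while all higher differences vanish, so the minimal degree is 3.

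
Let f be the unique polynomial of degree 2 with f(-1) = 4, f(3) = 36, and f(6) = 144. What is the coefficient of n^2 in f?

4

Write f(n) = an^2 + bn + c. Substituting each data point gives a linear system:
  a - b + c = 4
  9a + 3b + c = 36
  36a + 6b + c = 144
Solving the system yields a = 4, b = 0, c = 0.
So f(n) = 4n².
The leading coefficient is 4.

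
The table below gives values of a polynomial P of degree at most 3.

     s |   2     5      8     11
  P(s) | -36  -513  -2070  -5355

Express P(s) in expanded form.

Using the Lagrange interpolation formula with nodes 2, 5, 8, 11:
  L_0(s) = (s - 5)(s - 8)(s - 11) / -162
  L_1(s) = (s - 2)(s - 8)(s - 11) / 54
  L_2(s) = (s - 2)(s - 5)(s - 11) / -54
  L_3(s) = (s - 2)(s - 5)(s - 8) / 162
Then P(s) = -36·L_0(s) - 513·L_1(s) - 2070·L_2(s) - 5355·L_3(s).
Expanding and collecting terms gives P(s) = -4s^3 - 3s + 2.
Check: P(2) = -36. ✓

P(s) = -4s^3 - 3s + 2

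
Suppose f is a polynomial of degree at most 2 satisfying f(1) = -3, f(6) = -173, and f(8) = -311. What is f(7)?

Using the Lagrange interpolation formula with nodes 1, 6, 8:
  L_0(s) = (s - 6)(s - 8) / 35
  L_1(s) = (s - 1)(s - 8) / -10
  L_2(s) = (s - 1)(s - 6) / 14
Then f(s) = -3·L_0(s) - 173·L_1(s) - 311·L_2(s).
Expanding and collecting terms gives f(s) = -5s^2 + s + 1.
Evaluating at s = 7: f(7) = -237.

-237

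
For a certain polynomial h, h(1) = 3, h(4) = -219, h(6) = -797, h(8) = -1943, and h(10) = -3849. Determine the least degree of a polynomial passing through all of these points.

3

Divided differences on the nodes 1, 4, 6, 8, 10:
  order 0: 3  -219  -797  -1943  -3849
  order 1: -74  -289  -573  -953
  order 2: -43  -71  -95
  order 3: -4  -4
  order 4: 0
The order-3 divided differences are all -4 (nonzero) and every higher order vanishes, so the data lies on a polynomial of degree exactly 3.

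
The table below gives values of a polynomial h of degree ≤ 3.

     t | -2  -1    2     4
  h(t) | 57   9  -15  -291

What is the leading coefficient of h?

Write h(t) = at^3 + bt^2 + ct + d. Substituting each data point gives a linear system:
  -8a + 4b - 2c + d = 57
  -a + b - c + d = 9
  8a + 4b + 2c + d = -15
  64a + 16b + 4c + d = -291
Solving the system yields a = -6, b = 4, c = 6, d = 5.
So h(t) = -6t³ + 4t² + 6t + 5.
The leading coefficient is -6.

-6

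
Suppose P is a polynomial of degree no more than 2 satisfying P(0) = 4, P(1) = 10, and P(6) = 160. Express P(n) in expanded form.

P(n) = 4n^2 + 2n + 4

Write P(n) = an^2 + bn + c. Substituting each data point gives a linear system:
  c = 4
  a + b + c = 10
  36a + 6b + c = 160
Solving the system yields a = 4, b = 2, c = 4.
So P(n) = 4n^2 + 2n + 4.
Check: P(0) = 4. ✓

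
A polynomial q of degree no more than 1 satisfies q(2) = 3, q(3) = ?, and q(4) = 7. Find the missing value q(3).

The 2 known points determine the degree-1 polynomial uniquely.
Write q(s) = as + b. Substituting each data point gives a linear system:
  2a + b = 3
  4a + b = 7
Solving the system yields a = 2, b = -1.
So q(s) = 2s - 1.
Then q(3) = 5.

5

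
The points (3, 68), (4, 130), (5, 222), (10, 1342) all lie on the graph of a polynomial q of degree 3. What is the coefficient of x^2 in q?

Write q(x) = ax^3 + bx^2 + cx + d. Substituting each data point gives a linear system:
  27a + 9b + 3c + d = 68
  64a + 16b + 4c + d = 130
  125a + 25b + 5c + d = 222
  1000a + 100b + 10c + d = 1342
Solving the system yields a = 1, b = 3, c = 4, d = 2.
So q(x) = x^3 + 3x^2 + 4x + 2.
The coefficient of x^2 is 3.

3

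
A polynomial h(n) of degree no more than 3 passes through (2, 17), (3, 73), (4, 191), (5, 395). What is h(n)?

Write h(n) = an^3 + bn^2 + cn + d. Substituting each data point gives a linear system:
  8a + 4b + 2c + d = 17
  27a + 9b + 3c + d = 73
  64a + 16b + 4c + d = 191
  125a + 25b + 5c + d = 395
Solving the system yields a = 4, b = -5, c = 5, d = -5.
So h(n) = 4n³ - 5n² + 5n - 5.
Check: h(3) = 73. ✓

h(n) = 4n^3 - 5n^2 + 5n - 5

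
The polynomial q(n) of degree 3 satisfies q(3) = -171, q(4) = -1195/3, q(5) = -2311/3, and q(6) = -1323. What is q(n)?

q(n) = -6n^3 - (1/3)n^2 - 3n + 3

Write q(n) = an^3 + bn^2 + cn + d. Substituting each data point gives a linear system:
  27a + 9b + 3c + d = -171
  64a + 16b + 4c + d = -1195/3
  125a + 25b + 5c + d = -2311/3
  216a + 36b + 6c + d = -1323
Solving the system yields a = -6, b = -1/3, c = -3, d = 3.
So q(n) = -6n^3 - (1/3)n^2 - 3n + 3.
Check: q(5) = -2311/3. ✓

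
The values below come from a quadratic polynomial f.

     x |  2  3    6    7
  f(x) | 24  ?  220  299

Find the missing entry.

The 3 known points determine the degree-2 polynomial uniquely.
Write f(x) = ax^2 + bx + c. Substituting each data point gives a linear system:
  4a + 2b + c = 24
  36a + 6b + c = 220
  49a + 7b + c = 299
Solving the system yields a = 6, b = 1, c = -2.
So f(x) = 6x² + x - 2.
Then f(3) = 55.

55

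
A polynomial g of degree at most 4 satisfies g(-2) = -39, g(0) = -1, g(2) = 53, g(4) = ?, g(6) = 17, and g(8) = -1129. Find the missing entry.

On equispaced nodes a degree-4 polynomial has vanishing fifth forward difference, so
  - g(-2) + 5·g(0) - 10·g(2) + 10·g(4) - 5·g(6) + g(8) = 0.
Substituting the known values and solving for g(4):
  10·g(4) = 1710
  g(4) = 171.

171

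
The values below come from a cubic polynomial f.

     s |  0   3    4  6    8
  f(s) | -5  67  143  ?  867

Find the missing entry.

The 4 known points determine the degree-3 polynomial uniquely.
Write f(s) = as^3 + bs^2 + cs + d. Substituting each data point gives a linear system:
  d = -5
  27a + 9b + 3c + d = 67
  64a + 16b + 4c + d = 143
  512a + 64b + 8c + d = 867
Solving the system yields a = 1, b = 6, c = -3, d = -5.
So f(s) = s^3 + 6s^2 - 3s - 5.
Then f(6) = 409.

409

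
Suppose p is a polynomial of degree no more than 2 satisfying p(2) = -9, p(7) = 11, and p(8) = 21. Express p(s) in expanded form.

Write p(s) = as^2 + bs + c. Substituting each data point gives a linear system:
  4a + 2b + c = -9
  49a + 7b + c = 11
  64a + 8b + c = 21
Solving the system yields a = 1, b = -5, c = -3.
So p(s) = s^2 - 5s - 3.
Check: p(8) = 21. ✓

p(s) = s^2 - 5s - 3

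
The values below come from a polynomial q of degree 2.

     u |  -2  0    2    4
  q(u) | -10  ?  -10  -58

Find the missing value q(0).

On equispaced nodes a degree-2 polynomial has vanishing third forward difference, so
  - q(-2) + 3·q(0) - 3·q(2) + q(4) = 0.
Substituting the known values and solving for q(0):
  3·q(0) = 18
  q(0) = 6.

6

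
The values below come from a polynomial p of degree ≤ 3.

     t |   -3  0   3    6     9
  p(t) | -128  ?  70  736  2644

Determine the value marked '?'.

-2

The 4 known points determine the degree-3 polynomial uniquely.
Write p(t) = at^3 + bt^2 + ct + d. Substituting each data point gives a linear system:
  -27a + 9b - 3c + d = -128
  27a + 9b + 3c + d = 70
  216a + 36b + 6c + d = 736
  729a + 81b + 9c + d = 2644
Solving the system yields a = 4, b = -3, c = -3, d = -2.
So p(t) = 4t^3 - 3t^2 - 3t - 2.
Then p(0) = -2.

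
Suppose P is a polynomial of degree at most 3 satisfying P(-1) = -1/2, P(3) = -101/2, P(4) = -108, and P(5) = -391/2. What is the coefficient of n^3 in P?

-1

Write P(n) = an^3 + bn^2 + cn + d. Substituting each data point gives a linear system:
  -a + b - c + d = -1/2
  27a + 9b + 3c + d = -101/2
  64a + 16b + 4c + d = -108
  125a + 25b + 5c + d = -391/2
Solving the system yields a = -1, b = -3, c = 1/2, d = 2.
So P(n) = -n^3 - 3n^2 + (1/2)n + 2.
The leading coefficient is -1.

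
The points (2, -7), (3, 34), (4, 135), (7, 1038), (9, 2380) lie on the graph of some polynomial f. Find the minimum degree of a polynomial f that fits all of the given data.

Divided differences on the nodes 2, 3, 4, 7, 9:
  order 0: -7  34  135  1038  2380
  order 1: 41  101  301  671
  order 2: 30  50  74
  order 3: 4  4
  order 4: 0
The order-3 divided differences are all 4 (nonzero) and every higher order vanishes, so the data lies on a polynomial of degree exactly 3.

3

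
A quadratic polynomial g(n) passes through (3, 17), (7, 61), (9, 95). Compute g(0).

Write g(n) = an^2 + bn + c. Substituting each data point gives a linear system:
  9a + 3b + c = 17
  49a + 7b + c = 61
  81a + 9b + c = 95
Solving the system yields a = 1, b = 1, c = 5.
So g(n) = n^2 + n + 5.
Then g(0) = 5.

5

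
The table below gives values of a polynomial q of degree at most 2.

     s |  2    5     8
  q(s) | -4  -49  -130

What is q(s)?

q(s) = -2s^2 - s + 6

Using the Lagrange interpolation formula with nodes 2, 5, 8:
  L_0(s) = (s - 5)(s - 8) / 18
  L_1(s) = (s - 2)(s - 8) / -9
  L_2(s) = (s - 2)(s - 5) / 18
Then q(s) = -4·L_0(s) - 49·L_1(s) - 130·L_2(s).
Expanding and collecting terms gives q(s) = -2s² - s + 6.
Check: q(5) = -49. ✓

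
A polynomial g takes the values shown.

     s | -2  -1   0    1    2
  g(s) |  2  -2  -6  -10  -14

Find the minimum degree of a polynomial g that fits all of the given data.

Forward differences of the values at s = -2, -1, 0, 1, 2:
  g  : 2  -2  -6  -10  -14
  Δ  : -4  -4  -4  -4
  Δ^2: 0  0  0
  Δ^3: 0  0
  Δ^4: 0
The first differences are constant (-4) and nonzero, while all higher differences vanish, so the minimal degree is 1.

1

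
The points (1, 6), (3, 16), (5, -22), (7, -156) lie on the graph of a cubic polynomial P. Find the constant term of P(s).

-2

Write P(s) = as^3 + bs^2 + cs + d. Substituting each data point gives a linear system:
  a + b + c + d = 6
  27a + 9b + 3c + d = 16
  125a + 25b + 5c + d = -22
  343a + 49b + 7c + d = -156
Solving the system yields a = -1, b = 3, c = 6, d = -2.
So P(s) = -s^3 + 3s^2 + 6s - 2.
The constant term is -2.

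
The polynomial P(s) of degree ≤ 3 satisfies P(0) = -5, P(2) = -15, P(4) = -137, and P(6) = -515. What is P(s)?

Write P(s) = as^3 + bs^2 + cs + d. Substituting each data point gives a linear system:
  d = -5
  8a + 4b + 2c + d = -15
  64a + 16b + 4c + d = -137
  216a + 36b + 6c + d = -515
Solving the system yields a = -3, b = 4, c = -1, d = -5.
So P(s) = -3s³ + 4s² - s - 5.
Check: P(4) = -137. ✓

P(s) = -3s^3 + 4s^2 - s - 5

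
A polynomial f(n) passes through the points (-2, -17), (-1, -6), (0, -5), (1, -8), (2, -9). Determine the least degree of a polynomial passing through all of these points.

Forward differences of the values at n = -2, -1, 0, 1, 2:
  f  : -17  -6  -5  -8  -9
  Δ  : 11  1  -3  -1
  Δ^2: -10  -4  2
  Δ^3: 6  6
  Δ^4: 0
The third differences are constant (6) and nonzero, while all higher differences vanish, so the minimal degree is 3.

3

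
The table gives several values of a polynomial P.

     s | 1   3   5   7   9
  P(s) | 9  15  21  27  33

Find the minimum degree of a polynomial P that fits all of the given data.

1

Forward differences of the values at s = 1, 3, 5, 7, 9:
  P  : 9  15  21  27  33
  Δ  : 6  6  6  6
  Δ^2: 0  0  0
  Δ^3: 0  0
  Δ^4: 0
The first differences are constant (6) and nonzero, while all higher differences vanish, so the minimal degree is 1.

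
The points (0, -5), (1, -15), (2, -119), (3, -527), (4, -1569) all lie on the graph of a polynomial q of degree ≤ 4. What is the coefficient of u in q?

-3

Write q(u) = au^4 + bu^3 + cu^2 + du + e. Substituting each data point gives a linear system:
  e = -5
  a + b + c + d + e = -15
  16a + 8b + 4c + 2d + e = -119
  81a + 27b + 9c + 3d + e = -527
  256a + 64b + 16c + 4d + e = -1569
Solving the system yields a = -5, b = -5, c = 3, d = -3, e = -5.
So q(u) = -5u^4 - 5u^3 + 3u^2 - 3u - 5.
The coefficient of u is -3.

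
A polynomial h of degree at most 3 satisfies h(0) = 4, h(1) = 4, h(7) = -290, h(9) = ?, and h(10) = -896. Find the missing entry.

The 4 known points determine the degree-3 polynomial uniquely.
Write h(n) = an^3 + bn^2 + cn + d. Substituting each data point gives a linear system:
  d = 4
  a + b + c + d = 4
  343a + 49b + 7c + d = -290
  1000a + 100b + 10c + d = -896
Solving the system yields a = -1, b = 1, c = 0, d = 4.
So h(n) = -n³ + n² + 4.
Then h(9) = -644.

-644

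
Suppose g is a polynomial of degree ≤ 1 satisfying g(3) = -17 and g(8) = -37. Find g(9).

Using the Lagrange interpolation formula with nodes 3, 8:
  L_0(t) = (t - 8) / -5
  L_1(t) = (t - 3) / 5
Then g(t) = -17·L_0(t) - 37·L_1(t).
Expanding and collecting terms gives g(t) = -4t - 5.
Evaluating at t = 9: g(9) = -41.

-41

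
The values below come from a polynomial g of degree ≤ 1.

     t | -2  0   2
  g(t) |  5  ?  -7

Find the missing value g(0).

The 2 known points determine the degree-1 polynomial uniquely.
Write g(t) = at + b. Substituting each data point gives a linear system:
  -2a + b = 5
  2a + b = -7
Solving the system yields a = -3, b = -1.
So g(t) = -3t - 1.
Then g(0) = -1.

-1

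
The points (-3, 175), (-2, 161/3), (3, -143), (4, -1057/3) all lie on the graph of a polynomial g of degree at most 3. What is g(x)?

g(x) = -6x^3 + (5/3)x^2 + x + 1

Using the Lagrange interpolation formula with nodes -3, -2, 3, 4:
  L_0(x) = (x + 2)(x - 3)(x - 4) / -42
  L_1(x) = (x + 3)(x - 3)(x - 4) / 30
  L_2(x) = (x + 3)(x + 2)(x - 4) / -30
  L_3(x) = (x + 3)(x + 2)(x - 3) / 42
Then g(x) = 175·L_0(x) + 161/3·L_1(x) - 143·L_2(x) - 1057/3·L_3(x).
Expanding and collecting terms gives g(x) = -6x^3 + (5/3)x^2 + x + 1.
Check: g(4) = -1057/3. ✓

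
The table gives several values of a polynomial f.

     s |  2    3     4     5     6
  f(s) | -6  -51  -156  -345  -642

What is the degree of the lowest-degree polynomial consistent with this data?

3

Forward differences of the values at s = 2, 3, 4, 5, 6:
  f  : -6  -51  -156  -345  -642
  Δ  : -45  -105  -189  -297
  Δ^2: -60  -84  -108
  Δ^3: -24  -24
  Δ^4: 0
The third differences are constant (-24) and nonzero, while all higher differences vanish, so the minimal degree is 3.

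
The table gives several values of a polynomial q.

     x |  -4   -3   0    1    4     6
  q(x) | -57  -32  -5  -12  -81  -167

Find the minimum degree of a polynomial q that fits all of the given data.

Divided differences on the nodes -4, -3, 0, 1, 4, 6:
  order 0: -57  -32  -5  -12  -81  -167
  order 1: 25  9  -7  -23  -43
  order 2: -4  -4  -4  -4
  order 3: 0  0  0
  order 4: 0  0
  order 5: 0
The order-2 divided differences are all -4 (nonzero) and every higher order vanishes, so the data lies on a polynomial of degree exactly 2.

2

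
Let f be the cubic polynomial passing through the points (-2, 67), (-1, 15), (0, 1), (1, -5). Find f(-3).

Forward differences of the values at n = -2, -1, 0, 1:
  f  : 67  15  1  -5
  Δ  : -52  -14  -6
  Δ^2: 38  8
  Δ^3: -30
The third differences are constant, confirming degree 3.
Interpolating (Newton forward form) and evaluating at n = -3 gives f(-3) = 187.

187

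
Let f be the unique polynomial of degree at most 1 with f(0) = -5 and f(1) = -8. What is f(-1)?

Write f(s) = as + b. Substituting each data point gives a linear system:
  b = -5
  a + b = -8
Solving the system yields a = -3, b = -5.
So f(s) = -3s - 5.
Then f(-1) = -2.

-2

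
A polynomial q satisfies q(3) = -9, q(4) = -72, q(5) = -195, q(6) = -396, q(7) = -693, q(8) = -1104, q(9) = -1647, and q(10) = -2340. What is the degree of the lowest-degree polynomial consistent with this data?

Forward differences of the values at n = 3, 4, 5, 6, 7, 8, 9, 10:
  q  : -9  -72  -195  -396  -693  -1104  -1647  -2340
  Δ  : -63  -123  -201  -297  -411  -543  -693
  Δ^2: -60  -78  -96  -114  -132  -150
  Δ^3: -18  -18  -18  -18  -18
  Δ^4: 0  0  0  0
  Δ^5: 0  0  0
  Δ^6: 0  0
  Δ^7: 0
The third differences are constant (-18) and nonzero, while all higher differences vanish, so the minimal degree is 3.

3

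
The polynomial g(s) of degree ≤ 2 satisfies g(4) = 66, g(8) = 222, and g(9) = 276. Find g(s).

Write g(s) = as^2 + bs + c. Substituting each data point gives a linear system:
  16a + 4b + c = 66
  64a + 8b + c = 222
  81a + 9b + c = 276
Solving the system yields a = 3, b = 3, c = 6.
So g(s) = 3s^2 + 3s + 6.
Check: g(9) = 276. ✓

g(s) = 3s^2 + 3s + 6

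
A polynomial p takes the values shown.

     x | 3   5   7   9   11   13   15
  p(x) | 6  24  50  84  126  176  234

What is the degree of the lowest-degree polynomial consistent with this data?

2

Forward differences of the values at x = 3, 5, 7, 9, 11, 13, 15:
  p  : 6  24  50  84  126  176  234
  Δ  : 18  26  34  42  50  58
  Δ^2: 8  8  8  8  8
  Δ^3: 0  0  0  0
  Δ^4: 0  0  0
  Δ^5: 0  0
  Δ^6: 0
The second differences are constant (8) and nonzero, while all higher differences vanish, so the minimal degree is 2.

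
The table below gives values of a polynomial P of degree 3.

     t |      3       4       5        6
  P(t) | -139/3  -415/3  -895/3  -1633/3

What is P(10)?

Write P(t) = at^3 + bt^2 + ct + d. Substituting each data point gives a linear system:
  27a + 9b + 3c + d = -139/3
  64a + 16b + 4c + d = -415/3
  125a + 25b + 5c + d = -895/3
  216a + 36b + 6c + d = -1633/3
Solving the system yields a = -3, b = 2, c = 5, d = 5/3.
So P(t) = -3t^3 + 2t^2 + 5t + 5/3.
Then P(10) = -8245/3.

-8245/3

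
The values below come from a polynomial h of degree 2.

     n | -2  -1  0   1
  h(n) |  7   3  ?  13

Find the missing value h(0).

5

On equispaced nodes a degree-2 polynomial has vanishing third forward difference, so
  - h(-2) + 3·h(-1) - 3·h(0) + h(1) = 0.
Substituting the known values and solving for h(0):
  -3·h(0) = -15
  h(0) = 5.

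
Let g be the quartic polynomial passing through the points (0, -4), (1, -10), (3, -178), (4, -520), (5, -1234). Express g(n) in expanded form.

g(n) = -2n^4 + n^3 - 4n^2 - n - 4

Using the Lagrange interpolation formula with nodes 0, 1, 3, 4, 5:
  L_0(n) = (n - 1)(n - 3)(n - 4)(n - 5) / 60
  L_1(n) = n(n - 3)(n - 4)(n - 5) / -24
  L_2(n) = n(n - 1)(n - 4)(n - 5) / 12
  L_3(n) = n(n - 1)(n - 3)(n - 5) / -12
  L_4(n) = n(n - 1)(n - 3)(n - 4) / 40
Then g(n) = -4·L_0(n) - 10·L_1(n) - 178·L_2(n) - 520·L_3(n) - 1234·L_4(n).
Expanding and collecting terms gives g(n) = -2n⁴ + n³ - 4n² - n - 4.
Check: g(0) = -4. ✓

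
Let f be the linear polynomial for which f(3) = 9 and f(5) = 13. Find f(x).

f(x) = 2x + 3

Write f(x) = ax + b. Substituting each data point gives a linear system:
  3a + b = 9
  5a + b = 13
Solving the system yields a = 2, b = 3.
So f(x) = 2x + 3.
Check: f(3) = 9. ✓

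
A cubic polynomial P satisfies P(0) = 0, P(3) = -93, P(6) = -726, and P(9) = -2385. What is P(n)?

P(n) = -3n^3 - 3n^2 + 5n

Write P(n) = an^3 + bn^2 + cn + d. Substituting each data point gives a linear system:
  d = 0
  27a + 9b + 3c + d = -93
  216a + 36b + 6c + d = -726
  729a + 81b + 9c + d = -2385
Solving the system yields a = -3, b = -3, c = 5, d = 0.
So P(n) = -3n^3 - 3n^2 + 5n.
Check: P(3) = -93. ✓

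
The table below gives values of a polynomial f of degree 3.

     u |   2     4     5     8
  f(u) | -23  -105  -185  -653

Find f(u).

f(u) = -u^3 - 2u^2 - u - 5

Using the Lagrange interpolation formula with nodes 2, 4, 5, 8:
  L_0(u) = (u - 4)(u - 5)(u - 8) / -36
  L_1(u) = (u - 2)(u - 5)(u - 8) / 8
  L_2(u) = (u - 2)(u - 4)(u - 8) / -9
  L_3(u) = (u - 2)(u - 4)(u - 5) / 72
Then f(u) = -23·L_0(u) - 105·L_1(u) - 185·L_2(u) - 653·L_3(u).
Expanding and collecting terms gives f(u) = -u^3 - 2u^2 - u - 5.
Check: f(2) = -23. ✓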